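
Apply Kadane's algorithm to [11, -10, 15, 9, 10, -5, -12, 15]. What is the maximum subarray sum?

Using Kadane's algorithm on [11, -10, 15, 9, 10, -5, -12, 15]:

Scanning through the array:
Position 1 (value -10): max_ending_here = 1, max_so_far = 11
Position 2 (value 15): max_ending_here = 16, max_so_far = 16
Position 3 (value 9): max_ending_here = 25, max_so_far = 25
Position 4 (value 10): max_ending_here = 35, max_so_far = 35
Position 5 (value -5): max_ending_here = 30, max_so_far = 35
Position 6 (value -12): max_ending_here = 18, max_so_far = 35
Position 7 (value 15): max_ending_here = 33, max_so_far = 35

Maximum subarray: [11, -10, 15, 9, 10]
Maximum sum: 35

The maximum subarray is [11, -10, 15, 9, 10] with sum 35. This subarray runs from index 0 to index 4.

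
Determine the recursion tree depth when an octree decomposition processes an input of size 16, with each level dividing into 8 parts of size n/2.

For divide and conquer with division factor 2:

Problem sizes at each level:
Level 0: 16
Level 1: 8
Level 2: 4
Level 3: 2
Level 4: 1

The root is level 0 and the size-1 base case is level 4 (the tree spans levels 0 through 4, i.e. 5 levels counting the root), so the depth is the number of divisions: log_2(16) = 4

The recursion tree depth is log_2(16) = 4. At each level, the problem size is divided by 2, so it takes 4 divisions to reduce to a base case of size 1. The algorithm makes 8 recursive calls at each level.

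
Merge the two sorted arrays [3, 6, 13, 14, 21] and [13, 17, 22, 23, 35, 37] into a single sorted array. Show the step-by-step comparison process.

Merging process:

Compare 3 vs 13: take 3 from left. Merged: [3]
Compare 6 vs 13: take 6 from left. Merged: [3, 6]
Compare 13 vs 13: take 13 from left. Merged: [3, 6, 13]
Compare 14 vs 13: take 13 from right. Merged: [3, 6, 13, 13]
Compare 14 vs 17: take 14 from left. Merged: [3, 6, 13, 13, 14]
Compare 21 vs 17: take 17 from right. Merged: [3, 6, 13, 13, 14, 17]
Compare 21 vs 22: take 21 from left. Merged: [3, 6, 13, 13, 14, 17, 21]
Append remaining from right: [22, 23, 35, 37]. Merged: [3, 6, 13, 13, 14, 17, 21, 22, 23, 35, 37]

Final merged array: [3, 6, 13, 13, 14, 17, 21, 22, 23, 35, 37]
Total comparisons: 7

The merged array is [3, 6, 13, 13, 14, 17, 21, 22, 23, 35, 37], requiring 7 comparisons. The merge step runs in O(n) time where n is the total number of elements.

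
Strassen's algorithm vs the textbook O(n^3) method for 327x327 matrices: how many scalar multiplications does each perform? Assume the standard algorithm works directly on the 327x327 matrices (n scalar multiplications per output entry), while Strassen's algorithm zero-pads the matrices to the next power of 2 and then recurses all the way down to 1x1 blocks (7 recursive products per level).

Matrix multiplication for 327x327 matrices:

Strassen's algorithm requires power-of-2 dimensions. Pad 327x327 to 512x512 (next power of 2).

Standard algorithm: 327^3 = 34965783 multiplications
Strassen's algorithm: 7^(log2(512)) = 7^9 = 40353607 multiplications
Difference: 34965783 - 40353607 = -5387824 (Strassen uses MORE here due to padding overhead — for small or just-over-power-of-2 n, padding can outweigh the per-level savings)

Standard: 34965783 multiplications (327^3). Strassen: 40353607 multiplications (7^9, after padding to 512x512). Strassen reduces 8 recursive multiplications to 7 at each level.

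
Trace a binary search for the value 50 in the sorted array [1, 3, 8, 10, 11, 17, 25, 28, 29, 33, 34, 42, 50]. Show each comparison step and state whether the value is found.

Binary search for 50 in [1, 3, 8, 10, 11, 17, 25, 28, 29, 33, 34, 42, 50]:

lo=0, hi=12, mid=6, arr[mid]=25 -> 25 < 50, search right half
lo=7, hi=12, mid=9, arr[mid]=33 -> 33 < 50, search right half
lo=10, hi=12, mid=11, arr[mid]=42 -> 42 < 50, search right half
lo=12, hi=12, mid=12, arr[mid]=50 -> Found target at index 12!

Binary search finds 50 at index 12 after 4 comparisons. The search repeatedly halves the search space by comparing with the middle element.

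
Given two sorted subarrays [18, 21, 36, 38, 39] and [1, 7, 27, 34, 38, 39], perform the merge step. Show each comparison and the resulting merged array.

Merging process:

Compare 18 vs 1: take 1 from right. Merged: [1]
Compare 18 vs 7: take 7 from right. Merged: [1, 7]
Compare 18 vs 27: take 18 from left. Merged: [1, 7, 18]
Compare 21 vs 27: take 21 from left. Merged: [1, 7, 18, 21]
Compare 36 vs 27: take 27 from right. Merged: [1, 7, 18, 21, 27]
Compare 36 vs 34: take 34 from right. Merged: [1, 7, 18, 21, 27, 34]
Compare 36 vs 38: take 36 from left. Merged: [1, 7, 18, 21, 27, 34, 36]
Compare 38 vs 38: take 38 from left. Merged: [1, 7, 18, 21, 27, 34, 36, 38]
Compare 39 vs 38: take 38 from right. Merged: [1, 7, 18, 21, 27, 34, 36, 38, 38]
Compare 39 vs 39: take 39 from left. Merged: [1, 7, 18, 21, 27, 34, 36, 38, 38, 39]
Append remaining from right: [39]. Merged: [1, 7, 18, 21, 27, 34, 36, 38, 38, 39, 39]

Final merged array: [1, 7, 18, 21, 27, 34, 36, 38, 38, 39, 39]
Total comparisons: 10

The merged array is [1, 7, 18, 21, 27, 34, 36, 38, 38, 39, 39], requiring 10 comparisons. The merge step runs in O(n) time where n is the total number of elements.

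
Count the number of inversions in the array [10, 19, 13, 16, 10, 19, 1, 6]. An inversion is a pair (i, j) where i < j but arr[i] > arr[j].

Finding inversions in [10, 19, 13, 16, 10, 19, 1, 6]:

(0, 6): arr[0]=10 > arr[6]=1
(0, 7): arr[0]=10 > arr[7]=6
(1, 2): arr[1]=19 > arr[2]=13
(1, 3): arr[1]=19 > arr[3]=16
(1, 4): arr[1]=19 > arr[4]=10
(1, 6): arr[1]=19 > arr[6]=1
(1, 7): arr[1]=19 > arr[7]=6
(2, 4): arr[2]=13 > arr[4]=10
(2, 6): arr[2]=13 > arr[6]=1
(2, 7): arr[2]=13 > arr[7]=6
(3, 4): arr[3]=16 > arr[4]=10
(3, 6): arr[3]=16 > arr[6]=1
(3, 7): arr[3]=16 > arr[7]=6
(4, 6): arr[4]=10 > arr[6]=1
(4, 7): arr[4]=10 > arr[7]=6
(5, 6): arr[5]=19 > arr[6]=1
(5, 7): arr[5]=19 > arr[7]=6

Total inversions: 17

The array has 17 inversion(s): (0,6), (0,7), (1,2), (1,3), (1,4), (1,6), (1,7), (2,4), (2,6), (2,7), (3,4), (3,6), (3,7), (4,6), (4,7), (5,6), (5,7). Each pair (i,j) satisfies i < j and arr[i] > arr[j].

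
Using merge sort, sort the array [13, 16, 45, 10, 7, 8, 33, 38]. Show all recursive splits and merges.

Merge sort trace:

Split: [13, 16, 45, 10, 7, 8, 33, 38] -> [13, 16, 45, 10] and [7, 8, 33, 38]
  Split: [13, 16, 45, 10] -> [13, 16] and [45, 10]
    Split: [13, 16] -> [13] and [16]
    Merge: [13] + [16] -> [13, 16]
    Split: [45, 10] -> [45] and [10]
    Merge: [45] + [10] -> [10, 45]
  Merge: [13, 16] + [10, 45] -> [10, 13, 16, 45]
  Split: [7, 8, 33, 38] -> [7, 8] and [33, 38]
    Split: [7, 8] -> [7] and [8]
    Merge: [7] + [8] -> [7, 8]
    Split: [33, 38] -> [33] and [38]
    Merge: [33] + [38] -> [33, 38]
  Merge: [7, 8] + [33, 38] -> [7, 8, 33, 38]
Merge: [10, 13, 16, 45] + [7, 8, 33, 38] -> [7, 8, 10, 13, 16, 33, 38, 45]

Final sorted array: [7, 8, 10, 13, 16, 33, 38, 45]

The merge sort proceeds by recursively splitting the array and merging sorted halves.
After all merges, the sorted array is [7, 8, 10, 13, 16, 33, 38, 45].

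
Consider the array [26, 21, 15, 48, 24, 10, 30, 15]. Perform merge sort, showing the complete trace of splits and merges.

Merge sort trace:

Split: [26, 21, 15, 48, 24, 10, 30, 15] -> [26, 21, 15, 48] and [24, 10, 30, 15]
  Split: [26, 21, 15, 48] -> [26, 21] and [15, 48]
    Split: [26, 21] -> [26] and [21]
    Merge: [26] + [21] -> [21, 26]
    Split: [15, 48] -> [15] and [48]
    Merge: [15] + [48] -> [15, 48]
  Merge: [21, 26] + [15, 48] -> [15, 21, 26, 48]
  Split: [24, 10, 30, 15] -> [24, 10] and [30, 15]
    Split: [24, 10] -> [24] and [10]
    Merge: [24] + [10] -> [10, 24]
    Split: [30, 15] -> [30] and [15]
    Merge: [30] + [15] -> [15, 30]
  Merge: [10, 24] + [15, 30] -> [10, 15, 24, 30]
Merge: [15, 21, 26, 48] + [10, 15, 24, 30] -> [10, 15, 15, 21, 24, 26, 30, 48]

Final sorted array: [10, 15, 15, 21, 24, 26, 30, 48]

The merge sort proceeds by recursively splitting the array and merging sorted halves.
After all merges, the sorted array is [10, 15, 15, 21, 24, 26, 30, 48].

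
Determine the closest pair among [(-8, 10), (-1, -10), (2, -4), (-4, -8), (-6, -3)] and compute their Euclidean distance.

Computing all pairwise distances among 5 points:

d((-8, 10), (-1, -10)) = 21.1896
d((-8, 10), (2, -4)) = 17.2047
d((-8, 10), (-4, -8)) = 18.4391
d((-8, 10), (-6, -3)) = 13.1529
d((-1, -10), (2, -4)) = 6.7082
d((-1, -10), (-4, -8)) = 3.6056 <-- minimum
d((-1, -10), (-6, -3)) = 8.6023
d((2, -4), (-4, -8)) = 7.2111
d((2, -4), (-6, -3)) = 8.0623
d((-4, -8), (-6, -3)) = 5.3852

Closest pair: (-1, -10) and (-4, -8) with distance 3.6056

The closest pair is (-1, -10) and (-4, -8) with Euclidean distance 3.6056. For 5 points, brute-force pairwise comparison is shown above. For large n, the divide-and-conquer algorithm (sort by x, recurse on halves, check the dividing strip) achieves O(n log n).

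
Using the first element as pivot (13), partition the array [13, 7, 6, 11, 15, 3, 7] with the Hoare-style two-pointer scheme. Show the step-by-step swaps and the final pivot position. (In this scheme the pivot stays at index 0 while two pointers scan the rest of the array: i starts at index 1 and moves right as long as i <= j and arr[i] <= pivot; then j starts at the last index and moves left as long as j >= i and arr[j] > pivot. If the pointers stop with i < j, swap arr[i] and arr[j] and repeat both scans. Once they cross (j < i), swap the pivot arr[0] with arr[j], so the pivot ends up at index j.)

Hoare-style two-pointer partition with pivot = 13:

Initial array: [13, 7, 6, 11, 15, 3, 7]

Pointers start at i = 1, j = 6.
i stops at index 4 (arr[4]=15 > 13), j stops at index 6 (arr[6]=7 <= 13): swap arr[4] and arr[6], array becomes [13, 7, 6, 11, 7, 3, 15]
i ends at 6, j ends at 5: the pointers have crossed (j < i), so scanning stops.

Swap pivot arr[0] with arr[5] to place pivot at position 5: [3, 7, 6, 11, 7, 13, 15]
Pivot position: 5

After partitioning with pivot 13, the array becomes [3, 7, 6, 11, 7, 13, 15]. The pivot is placed at index 5. All elements to the left of the pivot are <= 13, and all elements to the right are > 13.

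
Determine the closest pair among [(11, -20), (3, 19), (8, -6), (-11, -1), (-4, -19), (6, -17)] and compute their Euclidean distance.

Computing all pairwise distances among 6 points:

d((11, -20), (3, 19)) = 39.8121
d((11, -20), (8, -6)) = 14.3178
d((11, -20), (-11, -1)) = 29.0689
d((11, -20), (-4, -19)) = 15.0333
d((11, -20), (6, -17)) = 5.831 <-- minimum
d((3, 19), (8, -6)) = 25.4951
d((3, 19), (-11, -1)) = 24.4131
d((3, 19), (-4, -19)) = 38.6394
d((3, 19), (6, -17)) = 36.1248
d((8, -6), (-11, -1)) = 19.6469
d((8, -6), (-4, -19)) = 17.6918
d((8, -6), (6, -17)) = 11.1803
d((-11, -1), (-4, -19)) = 19.3132
d((-11, -1), (6, -17)) = 23.3452
d((-4, -19), (6, -17)) = 10.198

Closest pair: (11, -20) and (6, -17) with distance 5.831

The closest pair is (11, -20) and (6, -17) with Euclidean distance 5.831. For 6 points, brute-force pairwise comparison is shown above. For large n, the divide-and-conquer algorithm (sort by x, recurse on halves, check the dividing strip) achieves O(n log n).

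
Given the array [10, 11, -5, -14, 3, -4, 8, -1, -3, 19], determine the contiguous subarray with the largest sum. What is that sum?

Using Kadane's algorithm on [10, 11, -5, -14, 3, -4, 8, -1, -3, 19]:

Scanning through the array:
Position 1 (value 11): max_ending_here = 21, max_so_far = 21
Position 2 (value -5): max_ending_here = 16, max_so_far = 21
Position 3 (value -14): max_ending_here = 2, max_so_far = 21
Position 4 (value 3): max_ending_here = 5, max_so_far = 21
Position 5 (value -4): max_ending_here = 1, max_so_far = 21
Position 6 (value 8): max_ending_here = 9, max_so_far = 21
Position 7 (value -1): max_ending_here = 8, max_so_far = 21
Position 8 (value -3): max_ending_here = 5, max_so_far = 21
Position 9 (value 19): max_ending_here = 24, max_so_far = 24

Maximum subarray: [10, 11, -5, -14, 3, -4, 8, -1, -3, 19]
Maximum sum: 24

The maximum subarray is [10, 11, -5, -14, 3, -4, 8, -1, -3, 19] with sum 24. This subarray runs from index 0 to index 9.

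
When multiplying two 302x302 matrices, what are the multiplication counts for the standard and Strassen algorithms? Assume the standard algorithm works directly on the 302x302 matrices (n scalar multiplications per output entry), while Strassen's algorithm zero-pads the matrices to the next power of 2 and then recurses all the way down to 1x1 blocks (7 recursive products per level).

Matrix multiplication for 302x302 matrices:

Strassen's algorithm requires power-of-2 dimensions. Pad 302x302 to 512x512 (next power of 2).

Standard algorithm: 302^3 = 27543608 multiplications
Strassen's algorithm: 7^(log2(512)) = 7^9 = 40353607 multiplications
Difference: 27543608 - 40353607 = -12809999 (Strassen uses MORE here due to padding overhead — for small or just-over-power-of-2 n, padding can outweigh the per-level savings)

Standard: 27543608 multiplications (302^3). Strassen: 40353607 multiplications (7^9, after padding to 512x512). Strassen reduces 8 recursive multiplications to 7 at each level.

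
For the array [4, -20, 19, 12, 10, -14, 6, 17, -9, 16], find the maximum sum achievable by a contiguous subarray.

Using Kadane's algorithm on [4, -20, 19, 12, 10, -14, 6, 17, -9, 16]:

Scanning through the array:
Position 1 (value -20): max_ending_here = -16, max_so_far = 4
Position 2 (value 19): max_ending_here = 19, max_so_far = 19
Position 3 (value 12): max_ending_here = 31, max_so_far = 31
Position 4 (value 10): max_ending_here = 41, max_so_far = 41
Position 5 (value -14): max_ending_here = 27, max_so_far = 41
Position 6 (value 6): max_ending_here = 33, max_so_far = 41
Position 7 (value 17): max_ending_here = 50, max_so_far = 50
Position 8 (value -9): max_ending_here = 41, max_so_far = 50
Position 9 (value 16): max_ending_here = 57, max_so_far = 57

Maximum subarray: [19, 12, 10, -14, 6, 17, -9, 16]
Maximum sum: 57

The maximum subarray is [19, 12, 10, -14, 6, 17, -9, 16] with sum 57. This subarray runs from index 2 to index 9.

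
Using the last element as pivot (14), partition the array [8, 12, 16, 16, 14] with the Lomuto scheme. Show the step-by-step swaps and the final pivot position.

Lomuto partition with pivot = 14:

Initial array: [8, 12, 16, 16, 14]

arr[0]=8 <= 14: swap with position 0, array becomes [8, 12, 16, 16, 14]
arr[1]=12 <= 14: swap with position 1, array becomes [8, 12, 16, 16, 14]
arr[2]=16 > 14: no swap
arr[3]=16 > 14: no swap

Place pivot at position 2: [8, 12, 14, 16, 16]
Pivot position: 2

After partitioning with pivot 14, the array becomes [8, 12, 14, 16, 16]. The pivot is placed at index 2. All elements to the left of the pivot are <= 14, and all elements to the right are > 14.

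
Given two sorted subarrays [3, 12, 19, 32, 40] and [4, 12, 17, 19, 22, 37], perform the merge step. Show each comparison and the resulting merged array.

Merging process:

Compare 3 vs 4: take 3 from left. Merged: [3]
Compare 12 vs 4: take 4 from right. Merged: [3, 4]
Compare 12 vs 12: take 12 from left. Merged: [3, 4, 12]
Compare 19 vs 12: take 12 from right. Merged: [3, 4, 12, 12]
Compare 19 vs 17: take 17 from right. Merged: [3, 4, 12, 12, 17]
Compare 19 vs 19: take 19 from left. Merged: [3, 4, 12, 12, 17, 19]
Compare 32 vs 19: take 19 from right. Merged: [3, 4, 12, 12, 17, 19, 19]
Compare 32 vs 22: take 22 from right. Merged: [3, 4, 12, 12, 17, 19, 19, 22]
Compare 32 vs 37: take 32 from left. Merged: [3, 4, 12, 12, 17, 19, 19, 22, 32]
Compare 40 vs 37: take 37 from right. Merged: [3, 4, 12, 12, 17, 19, 19, 22, 32, 37]
Append remaining from left: [40]. Merged: [3, 4, 12, 12, 17, 19, 19, 22, 32, 37, 40]

Final merged array: [3, 4, 12, 12, 17, 19, 19, 22, 32, 37, 40]
Total comparisons: 10

The merged array is [3, 4, 12, 12, 17, 19, 19, 22, 32, 37, 40], requiring 10 comparisons. The merge step runs in O(n) time where n is the total number of elements.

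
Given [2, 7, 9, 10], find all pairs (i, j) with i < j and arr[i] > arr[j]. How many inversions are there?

Finding inversions in [2, 7, 9, 10]:


Total inversions: 0

The array has 0 inversions. It is already sorted.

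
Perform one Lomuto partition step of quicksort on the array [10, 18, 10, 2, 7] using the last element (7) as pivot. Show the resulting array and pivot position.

Lomuto partition with pivot = 7:

Initial array: [10, 18, 10, 2, 7]

arr[0]=10 > 7: no swap
arr[1]=18 > 7: no swap
arr[2]=10 > 7: no swap
arr[3]=2 <= 7: swap with position 0, array becomes [2, 18, 10, 10, 7]

Place pivot at position 1: [2, 7, 10, 10, 18]
Pivot position: 1

After partitioning with pivot 7, the array becomes [2, 7, 10, 10, 18]. The pivot is placed at index 1. All elements to the left of the pivot are <= 7, and all elements to the right are > 7.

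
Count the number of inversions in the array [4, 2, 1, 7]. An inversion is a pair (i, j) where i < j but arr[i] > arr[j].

Finding inversions in [4, 2, 1, 7]:

(0, 1): arr[0]=4 > arr[1]=2
(0, 2): arr[0]=4 > arr[2]=1
(1, 2): arr[1]=2 > arr[2]=1

Total inversions: 3

The array has 3 inversion(s): (0,1), (0,2), (1,2). Each pair (i,j) satisfies i < j and arr[i] > arr[j].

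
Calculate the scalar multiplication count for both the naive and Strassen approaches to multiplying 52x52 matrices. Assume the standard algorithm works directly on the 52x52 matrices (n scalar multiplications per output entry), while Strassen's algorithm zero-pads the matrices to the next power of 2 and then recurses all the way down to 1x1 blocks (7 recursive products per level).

Matrix multiplication for 52x52 matrices:

Strassen's algorithm requires power-of-2 dimensions. Pad 52x52 to 64x64 (next power of 2).

Standard algorithm: 52^3 = 140608 multiplications
Strassen's algorithm: 7^(log2(64)) = 7^6 = 117649 multiplications
Savings: 140608 - 117649 = 22959 multiplications

Standard: 140608 multiplications (52^3). Strassen: 117649 multiplications (7^6, after padding to 64x64). Strassen reduces 8 recursive multiplications to 7 at each level.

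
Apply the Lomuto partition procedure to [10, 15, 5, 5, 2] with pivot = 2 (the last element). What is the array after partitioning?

Lomuto partition with pivot = 2:

Initial array: [10, 15, 5, 5, 2]

arr[0]=10 > 2: no swap
arr[1]=15 > 2: no swap
arr[2]=5 > 2: no swap
arr[3]=5 > 2: no swap

Place pivot at position 0: [2, 15, 5, 5, 10]
Pivot position: 0

After partitioning with pivot 2, the array becomes [2, 15, 5, 5, 10]. The pivot is placed at index 0. All elements to the left of the pivot are <= 2, and all elements to the right are > 2.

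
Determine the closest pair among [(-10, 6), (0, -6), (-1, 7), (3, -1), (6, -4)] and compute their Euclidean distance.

Computing all pairwise distances among 5 points:

d((-10, 6), (0, -6)) = 15.6205
d((-10, 6), (-1, 7)) = 9.0554
d((-10, 6), (3, -1)) = 14.7648
d((-10, 6), (6, -4)) = 18.868
d((0, -6), (-1, 7)) = 13.0384
d((0, -6), (3, -1)) = 5.831
d((0, -6), (6, -4)) = 6.3246
d((-1, 7), (3, -1)) = 8.9443
d((-1, 7), (6, -4)) = 13.0384
d((3, -1), (6, -4)) = 4.2426 <-- minimum

Closest pair: (3, -1) and (6, -4) with distance 4.2426

The closest pair is (3, -1) and (6, -4) with Euclidean distance 4.2426. For 5 points, brute-force pairwise comparison is shown above. For large n, the divide-and-conquer algorithm (sort by x, recurse on halves, check the dividing strip) achieves O(n log n).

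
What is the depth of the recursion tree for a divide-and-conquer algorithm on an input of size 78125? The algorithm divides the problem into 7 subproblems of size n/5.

For divide and conquer with division factor 5:

Problem sizes at each level:
Level 0: 78125
Level 1: 15625
Level 2: 3125
Level 3: 625
Level 4: 125
Level 5: 25
Level 6: 5
Level 7: 1

The root is level 0 and the size-1 base case is level 7 (the tree spans levels 0 through 7, i.e. 8 levels counting the root), so the depth is the number of divisions: log_5(78125) = 7

The recursion tree depth is log_5(78125) = 7. At each level, the problem size is divided by 5, so it takes 7 divisions to reduce to a base case of size 1. The algorithm makes 7 recursive calls at each level.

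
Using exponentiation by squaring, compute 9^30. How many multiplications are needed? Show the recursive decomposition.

Computing 9^30 by squaring (build up from 9^1; each line after the first costs one multiplication):

9^1 = 9
9^2 = (9^1)^2 = 9^2 = 81
9^3 = 9 * 9^2 = 9 * 81 = 729
9^6 = (9^3)^2 = 729^2 = 531441
9^7 = 9 * 9^6 = 9 * 531441 = 4782969
9^14 = (9^7)^2 = 4782969^2 = 22876792454961
9^15 = 9 * 9^14 = 9 * 22876792454961 = 205891132094649
9^30 = (9^15)^2 = 205891132094649^2 = 42391158275216203514294433201

Result: 42391158275216203514294433201
Multiplications needed: 7 (7 lines after 9^1)

9^30 = 42391158275216203514294433201. Using exponentiation by squaring, this requires 7 multiplications. The key idea: if the exponent is even, square the half-power; if odd, multiply by the base once.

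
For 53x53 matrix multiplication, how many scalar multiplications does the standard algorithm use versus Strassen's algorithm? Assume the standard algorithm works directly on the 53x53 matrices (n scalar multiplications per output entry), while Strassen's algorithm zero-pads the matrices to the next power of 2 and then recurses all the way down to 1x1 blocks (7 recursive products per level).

Matrix multiplication for 53x53 matrices:

Strassen's algorithm requires power-of-2 dimensions. Pad 53x53 to 64x64 (next power of 2).

Standard algorithm: 53^3 = 148877 multiplications
Strassen's algorithm: 7^(log2(64)) = 7^6 = 117649 multiplications
Savings: 148877 - 117649 = 31228 multiplications

Standard: 148877 multiplications (53^3). Strassen: 117649 multiplications (7^6, after padding to 64x64). Strassen reduces 8 recursive multiplications to 7 at each level.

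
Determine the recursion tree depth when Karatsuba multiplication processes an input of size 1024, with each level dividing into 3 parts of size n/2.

For divide and conquer with division factor 2:

Problem sizes at each level:
Level 0: 1024
Level 1: 512
Level 2: 256
Level 3: 128
Level 4: 64
Level 5: 32
Level 6: 16
Level 7: 8
Level 8: 4
Level 9: 2
Level 10: 1

The root is level 0 and the size-1 base case is level 10 (the tree spans levels 0 through 10, i.e. 11 levels counting the root), so the depth is the number of divisions: log_2(1024) = 10

The recursion tree depth is log_2(1024) = 10. At each level, the problem size is divided by 2, so it takes 10 divisions to reduce to a base case of size 1. The algorithm makes 3 recursive calls at each level.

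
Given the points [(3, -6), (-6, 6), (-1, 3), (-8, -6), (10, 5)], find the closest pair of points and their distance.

Computing all pairwise distances among 5 points:

d((3, -6), (-6, 6)) = 15.0
d((3, -6), (-1, 3)) = 9.8489
d((3, -6), (-8, -6)) = 11.0
d((3, -6), (10, 5)) = 13.0384
d((-6, 6), (-1, 3)) = 5.831 <-- minimum
d((-6, 6), (-8, -6)) = 12.1655
d((-6, 6), (10, 5)) = 16.0312
d((-1, 3), (-8, -6)) = 11.4018
d((-1, 3), (10, 5)) = 11.1803
d((-8, -6), (10, 5)) = 21.095

Closest pair: (-6, 6) and (-1, 3) with distance 5.831

The closest pair is (-6, 6) and (-1, 3) with Euclidean distance 5.831. For 5 points, brute-force pairwise comparison is shown above. For large n, the divide-and-conquer algorithm (sort by x, recurse on halves, check the dividing strip) achieves O(n log n).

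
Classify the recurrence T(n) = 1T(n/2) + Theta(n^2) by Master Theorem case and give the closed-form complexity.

Master Theorem for T(n) = 1T(n/2) + O(n^2):

a = 1, b = 2, c = 2
log_b(a) = log_2(1) = 0.0000

Case 3: c = 2 > log_2(1) = 0.0000
T(n) = O(n^2) = O(n^2)

For T(n) = 1T(n/2) + O(n^2): log_2(1) = 0.0000. This is Case 3 of the Master Theorem (c > log_b(a), work dominated by root), giving O(n^2).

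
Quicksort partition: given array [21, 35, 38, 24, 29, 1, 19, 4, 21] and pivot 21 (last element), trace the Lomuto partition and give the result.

Lomuto partition with pivot = 21:

Initial array: [21, 35, 38, 24, 29, 1, 19, 4, 21]

arr[0]=21 <= 21: swap with position 0, array becomes [21, 35, 38, 24, 29, 1, 19, 4, 21]
arr[1]=35 > 21: no swap
arr[2]=38 > 21: no swap
arr[3]=24 > 21: no swap
arr[4]=29 > 21: no swap
arr[5]=1 <= 21: swap with position 1, array becomes [21, 1, 38, 24, 29, 35, 19, 4, 21]
arr[6]=19 <= 21: swap with position 2, array becomes [21, 1, 19, 24, 29, 35, 38, 4, 21]
arr[7]=4 <= 21: swap with position 3, array becomes [21, 1, 19, 4, 29, 35, 38, 24, 21]

Place pivot at position 4: [21, 1, 19, 4, 21, 35, 38, 24, 29]
Pivot position: 4

After partitioning with pivot 21, the array becomes [21, 1, 19, 4, 21, 35, 38, 24, 29]. The pivot is placed at index 4. All elements to the left of the pivot are <= 21, and all elements to the right are > 21.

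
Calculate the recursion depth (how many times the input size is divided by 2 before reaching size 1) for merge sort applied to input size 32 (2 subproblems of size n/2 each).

For divide and conquer with division factor 2:

Problem sizes at each level:
Level 0: 32
Level 1: 16
Level 2: 8
Level 3: 4
Level 4: 2
Level 5: 1

The root is level 0 and the size-1 base case is level 5 (the tree spans levels 0 through 5, i.e. 6 levels counting the root), so the depth is the number of divisions: log_2(32) = 5

The recursion tree depth is log_2(32) = 5. At each level, the problem size is divided by 2, so it takes 5 divisions to reduce to a base case of size 1. The algorithm makes 2 recursive calls at each level.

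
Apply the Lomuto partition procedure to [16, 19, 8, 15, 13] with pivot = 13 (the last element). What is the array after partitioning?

Lomuto partition with pivot = 13:

Initial array: [16, 19, 8, 15, 13]

arr[0]=16 > 13: no swap
arr[1]=19 > 13: no swap
arr[2]=8 <= 13: swap with position 0, array becomes [8, 19, 16, 15, 13]
arr[3]=15 > 13: no swap

Place pivot at position 1: [8, 13, 16, 15, 19]
Pivot position: 1

After partitioning with pivot 13, the array becomes [8, 13, 16, 15, 19]. The pivot is placed at index 1. All elements to the left of the pivot are <= 13, and all elements to the right are > 13.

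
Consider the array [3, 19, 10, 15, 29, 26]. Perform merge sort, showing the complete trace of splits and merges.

Merge sort trace:

Split: [3, 19, 10, 15, 29, 26] -> [3, 19, 10] and [15, 29, 26]
  Split: [3, 19, 10] -> [3] and [19, 10]
    Split: [19, 10] -> [19] and [10]
    Merge: [19] + [10] -> [10, 19]
  Merge: [3] + [10, 19] -> [3, 10, 19]
  Split: [15, 29, 26] -> [15] and [29, 26]
    Split: [29, 26] -> [29] and [26]
    Merge: [29] + [26] -> [26, 29]
  Merge: [15] + [26, 29] -> [15, 26, 29]
Merge: [3, 10, 19] + [15, 26, 29] -> [3, 10, 15, 19, 26, 29]

Final sorted array: [3, 10, 15, 19, 26, 29]

The merge sort proceeds by recursively splitting the array and merging sorted halves.
After all merges, the sorted array is [3, 10, 15, 19, 26, 29].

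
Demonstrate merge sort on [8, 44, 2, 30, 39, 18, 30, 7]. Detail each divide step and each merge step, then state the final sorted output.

Merge sort trace:

Split: [8, 44, 2, 30, 39, 18, 30, 7] -> [8, 44, 2, 30] and [39, 18, 30, 7]
  Split: [8, 44, 2, 30] -> [8, 44] and [2, 30]
    Split: [8, 44] -> [8] and [44]
    Merge: [8] + [44] -> [8, 44]
    Split: [2, 30] -> [2] and [30]
    Merge: [2] + [30] -> [2, 30]
  Merge: [8, 44] + [2, 30] -> [2, 8, 30, 44]
  Split: [39, 18, 30, 7] -> [39, 18] and [30, 7]
    Split: [39, 18] -> [39] and [18]
    Merge: [39] + [18] -> [18, 39]
    Split: [30, 7] -> [30] and [7]
    Merge: [30] + [7] -> [7, 30]
  Merge: [18, 39] + [7, 30] -> [7, 18, 30, 39]
Merge: [2, 8, 30, 44] + [7, 18, 30, 39] -> [2, 7, 8, 18, 30, 30, 39, 44]

Final sorted array: [2, 7, 8, 18, 30, 30, 39, 44]

The merge sort proceeds by recursively splitting the array and merging sorted halves.
After all merges, the sorted array is [2, 7, 8, 18, 30, 30, 39, 44].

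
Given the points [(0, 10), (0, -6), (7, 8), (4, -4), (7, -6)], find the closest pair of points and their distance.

Computing all pairwise distances among 5 points:

d((0, 10), (0, -6)) = 16.0
d((0, 10), (7, 8)) = 7.2801
d((0, 10), (4, -4)) = 14.5602
d((0, 10), (7, -6)) = 17.4642
d((0, -6), (7, 8)) = 15.6525
d((0, -6), (4, -4)) = 4.4721
d((0, -6), (7, -6)) = 7.0
d((7, 8), (4, -4)) = 12.3693
d((7, 8), (7, -6)) = 14.0
d((4, -4), (7, -6)) = 3.6056 <-- minimum

Closest pair: (4, -4) and (7, -6) with distance 3.6056

The closest pair is (4, -4) and (7, -6) with Euclidean distance 3.6056. For 5 points, brute-force pairwise comparison is shown above. For large n, the divide-and-conquer algorithm (sort by x, recurse on halves, check the dividing strip) achieves O(n log n).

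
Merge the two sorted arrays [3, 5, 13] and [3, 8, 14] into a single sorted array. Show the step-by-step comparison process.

Merging process:

Compare 3 vs 3: take 3 from left. Merged: [3]
Compare 5 vs 3: take 3 from right. Merged: [3, 3]
Compare 5 vs 8: take 5 from left. Merged: [3, 3, 5]
Compare 13 vs 8: take 8 from right. Merged: [3, 3, 5, 8]
Compare 13 vs 14: take 13 from left. Merged: [3, 3, 5, 8, 13]
Append remaining from right: [14]. Merged: [3, 3, 5, 8, 13, 14]

Final merged array: [3, 3, 5, 8, 13, 14]
Total comparisons: 5

The merged array is [3, 3, 5, 8, 13, 14], requiring 5 comparisons. The merge step runs in O(n) time where n is the total number of elements.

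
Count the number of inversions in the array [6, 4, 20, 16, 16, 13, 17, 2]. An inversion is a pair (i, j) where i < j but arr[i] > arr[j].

Finding inversions in [6, 4, 20, 16, 16, 13, 17, 2]:

(0, 1): arr[0]=6 > arr[1]=4
(0, 7): arr[0]=6 > arr[7]=2
(1, 7): arr[1]=4 > arr[7]=2
(2, 3): arr[2]=20 > arr[3]=16
(2, 4): arr[2]=20 > arr[4]=16
(2, 5): arr[2]=20 > arr[5]=13
(2, 6): arr[2]=20 > arr[6]=17
(2, 7): arr[2]=20 > arr[7]=2
(3, 5): arr[3]=16 > arr[5]=13
(3, 7): arr[3]=16 > arr[7]=2
(4, 5): arr[4]=16 > arr[5]=13
(4, 7): arr[4]=16 > arr[7]=2
(5, 7): arr[5]=13 > arr[7]=2
(6, 7): arr[6]=17 > arr[7]=2

Total inversions: 14

The array has 14 inversion(s): (0,1), (0,7), (1,7), (2,3), (2,4), (2,5), (2,6), (2,7), (3,5), (3,7), (4,5), (4,7), (5,7), (6,7). Each pair (i,j) satisfies i < j and arr[i] > arr[j].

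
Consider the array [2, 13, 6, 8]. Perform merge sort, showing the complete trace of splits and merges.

Merge sort trace:

Split: [2, 13, 6, 8] -> [2, 13] and [6, 8]
  Split: [2, 13] -> [2] and [13]
  Merge: [2] + [13] -> [2, 13]
  Split: [6, 8] -> [6] and [8]
  Merge: [6] + [8] -> [6, 8]
Merge: [2, 13] + [6, 8] -> [2, 6, 8, 13]

Final sorted array: [2, 6, 8, 13]

The merge sort proceeds by recursively splitting the array and merging sorted halves.
After all merges, the sorted array is [2, 6, 8, 13].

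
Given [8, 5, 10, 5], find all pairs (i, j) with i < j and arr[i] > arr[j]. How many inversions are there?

Finding inversions in [8, 5, 10, 5]:

(0, 1): arr[0]=8 > arr[1]=5
(0, 3): arr[0]=8 > arr[3]=5
(2, 3): arr[2]=10 > arr[3]=5

Total inversions: 3

The array has 3 inversion(s): (0,1), (0,3), (2,3). Each pair (i,j) satisfies i < j and arr[i] > arr[j].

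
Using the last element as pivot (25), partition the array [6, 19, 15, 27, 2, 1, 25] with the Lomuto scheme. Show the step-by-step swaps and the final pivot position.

Lomuto partition with pivot = 25:

Initial array: [6, 19, 15, 27, 2, 1, 25]

arr[0]=6 <= 25: swap with position 0, array becomes [6, 19, 15, 27, 2, 1, 25]
arr[1]=19 <= 25: swap with position 1, array becomes [6, 19, 15, 27, 2, 1, 25]
arr[2]=15 <= 25: swap with position 2, array becomes [6, 19, 15, 27, 2, 1, 25]
arr[3]=27 > 25: no swap
arr[4]=2 <= 25: swap with position 3, array becomes [6, 19, 15, 2, 27, 1, 25]
arr[5]=1 <= 25: swap with position 4, array becomes [6, 19, 15, 2, 1, 27, 25]

Place pivot at position 5: [6, 19, 15, 2, 1, 25, 27]
Pivot position: 5

After partitioning with pivot 25, the array becomes [6, 19, 15, 2, 1, 25, 27]. The pivot is placed at index 5. All elements to the left of the pivot are <= 25, and all elements to the right are > 25.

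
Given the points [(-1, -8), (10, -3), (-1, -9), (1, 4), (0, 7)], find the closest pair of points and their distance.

Computing all pairwise distances among 5 points:

d((-1, -8), (10, -3)) = 12.083
d((-1, -8), (-1, -9)) = 1.0 <-- minimum
d((-1, -8), (1, 4)) = 12.1655
d((-1, -8), (0, 7)) = 15.0333
d((10, -3), (-1, -9)) = 12.53
d((10, -3), (1, 4)) = 11.4018
d((10, -3), (0, 7)) = 14.1421
d((-1, -9), (1, 4)) = 13.1529
d((-1, -9), (0, 7)) = 16.0312
d((1, 4), (0, 7)) = 3.1623

Closest pair: (-1, -8) and (-1, -9) with distance 1.0

The closest pair is (-1, -8) and (-1, -9) with Euclidean distance 1.0. For 5 points, brute-force pairwise comparison is shown above. For large n, the divide-and-conquer algorithm (sort by x, recurse on halves, check the dividing strip) achieves O(n log n).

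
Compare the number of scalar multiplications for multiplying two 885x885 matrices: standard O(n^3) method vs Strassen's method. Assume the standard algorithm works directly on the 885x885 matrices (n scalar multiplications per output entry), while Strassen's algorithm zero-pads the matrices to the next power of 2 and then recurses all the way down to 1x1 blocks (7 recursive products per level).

Matrix multiplication for 885x885 matrices:

Strassen's algorithm requires power-of-2 dimensions. Pad 885x885 to 1024x1024 (next power of 2).

Standard algorithm: 885^3 = 693154125 multiplications
Strassen's algorithm: 7^(log2(1024)) = 7^10 = 282475249 multiplications
Savings: 693154125 - 282475249 = 410678876 multiplications

Standard: 693154125 multiplications (885^3). Strassen: 282475249 multiplications (7^10, after padding to 1024x1024). Strassen reduces 8 recursive multiplications to 7 at each level.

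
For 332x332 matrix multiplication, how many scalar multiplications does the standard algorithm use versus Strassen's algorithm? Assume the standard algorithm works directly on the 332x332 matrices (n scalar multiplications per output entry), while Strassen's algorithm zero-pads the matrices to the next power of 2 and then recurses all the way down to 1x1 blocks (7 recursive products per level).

Matrix multiplication for 332x332 matrices:

Strassen's algorithm requires power-of-2 dimensions. Pad 332x332 to 512x512 (next power of 2).

Standard algorithm: 332^3 = 36594368 multiplications
Strassen's algorithm: 7^(log2(512)) = 7^9 = 40353607 multiplications
Difference: 36594368 - 40353607 = -3759239 (Strassen uses MORE here due to padding overhead — for small or just-over-power-of-2 n, padding can outweigh the per-level savings)

Standard: 36594368 multiplications (332^3). Strassen: 40353607 multiplications (7^9, after padding to 512x512). Strassen reduces 8 recursive multiplications to 7 at each level.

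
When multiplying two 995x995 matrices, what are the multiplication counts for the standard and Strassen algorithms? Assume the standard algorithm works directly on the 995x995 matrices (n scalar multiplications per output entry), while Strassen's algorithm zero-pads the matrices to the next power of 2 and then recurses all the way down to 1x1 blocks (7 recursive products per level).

Matrix multiplication for 995x995 matrices:

Strassen's algorithm requires power-of-2 dimensions. Pad 995x995 to 1024x1024 (next power of 2).

Standard algorithm: 995^3 = 985074875 multiplications
Strassen's algorithm: 7^(log2(1024)) = 7^10 = 282475249 multiplications
Savings: 985074875 - 282475249 = 702599626 multiplications

Standard: 985074875 multiplications (995^3). Strassen: 282475249 multiplications (7^10, after padding to 1024x1024). Strassen reduces 8 recursive multiplications to 7 at each level.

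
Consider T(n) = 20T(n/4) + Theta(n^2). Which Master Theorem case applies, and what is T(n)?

Master Theorem for T(n) = 20T(n/4) + O(n^2):

a = 20, b = 4, c = 2
log_b(a) = log_4(20) = 2.1610

Case 1: c = 2 < log_4(20) = 2.1610
T(n) = O(n^(log_4 20))

For T(n) = 20T(n/4) + O(n^2): log_4(20) = 2.1610. This is Case 1 of the Master Theorem (c < log_b(a), work dominated by leaves), giving O(n^(log_4 20)).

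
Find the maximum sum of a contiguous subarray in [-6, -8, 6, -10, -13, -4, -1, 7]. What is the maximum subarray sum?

Using Kadane's algorithm on [-6, -8, 6, -10, -13, -4, -1, 7]:

Scanning through the array:
Position 1 (value -8): max_ending_here = -8, max_so_far = -6
Position 2 (value 6): max_ending_here = 6, max_so_far = 6
Position 3 (value -10): max_ending_here = -4, max_so_far = 6
Position 4 (value -13): max_ending_here = -13, max_so_far = 6
Position 5 (value -4): max_ending_here = -4, max_so_far = 6
Position 6 (value -1): max_ending_here = -1, max_so_far = 6
Position 7 (value 7): max_ending_here = 7, max_so_far = 7

Maximum subarray: [7]
Maximum sum: 7

The maximum subarray is [7] with sum 7. This subarray runs from index 7 to index 7.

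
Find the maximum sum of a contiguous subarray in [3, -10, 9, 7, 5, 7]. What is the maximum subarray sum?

Using Kadane's algorithm on [3, -10, 9, 7, 5, 7]:

Scanning through the array:
Position 1 (value -10): max_ending_here = -7, max_so_far = 3
Position 2 (value 9): max_ending_here = 9, max_so_far = 9
Position 3 (value 7): max_ending_here = 16, max_so_far = 16
Position 4 (value 5): max_ending_here = 21, max_so_far = 21
Position 5 (value 7): max_ending_here = 28, max_so_far = 28

Maximum subarray: [9, 7, 5, 7]
Maximum sum: 28

The maximum subarray is [9, 7, 5, 7] with sum 28. This subarray runs from index 2 to index 5.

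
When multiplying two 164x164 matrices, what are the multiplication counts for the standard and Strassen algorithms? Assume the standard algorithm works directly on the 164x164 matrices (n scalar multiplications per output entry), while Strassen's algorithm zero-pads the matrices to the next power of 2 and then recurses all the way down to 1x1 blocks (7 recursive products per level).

Matrix multiplication for 164x164 matrices:

Strassen's algorithm requires power-of-2 dimensions. Pad 164x164 to 256x256 (next power of 2).

Standard algorithm: 164^3 = 4410944 multiplications
Strassen's algorithm: 7^(log2(256)) = 7^8 = 5764801 multiplications
Difference: 4410944 - 5764801 = -1353857 (Strassen uses MORE here due to padding overhead — for small or just-over-power-of-2 n, padding can outweigh the per-level savings)

Standard: 4410944 multiplications (164^3). Strassen: 5764801 multiplications (7^8, after padding to 256x256). Strassen reduces 8 recursive multiplications to 7 at each level.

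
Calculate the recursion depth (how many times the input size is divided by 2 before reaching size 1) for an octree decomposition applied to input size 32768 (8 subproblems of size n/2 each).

For divide and conquer with division factor 2:

Problem sizes at each level:
Level 0: 32768
Level 1: 16384
Level 2: 8192
Level 3: 4096
Level 4: 2048
Level 5: 1024
Level 6: 512
Level 7: 256
Level 8: 128
Level 9: 64
Level 10: 32
Level 11: 16
Level 12: 8
Level 13: 4
Level 14: 2
Level 15: 1

The root is level 0 and the size-1 base case is level 15 (the tree spans levels 0 through 15, i.e. 16 levels counting the root), so the depth is the number of divisions: log_2(32768) = 15

The recursion tree depth is log_2(32768) = 15. At each level, the problem size is divided by 2, so it takes 15 divisions to reduce to a base case of size 1. The algorithm makes 8 recursive calls at each level.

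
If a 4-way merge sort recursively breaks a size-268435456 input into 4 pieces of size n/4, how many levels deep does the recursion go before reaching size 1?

For divide and conquer with division factor 4:

Problem sizes at each level:
Level 0: 268435456
Level 1: 67108864
Level 2: 16777216
Level 3: 4194304
Level 4: 1048576
Level 5: 262144
Level 6: 65536
Level 7: 16384
Level 8: 4096
Level 9: 1024
Level 10: 256
Level 11: 64
Level 12: 16
Level 13: 4
Level 14: 1

The root is level 0 and the size-1 base case is level 14 (the tree spans levels 0 through 14, i.e. 15 levels counting the root), so the depth is the number of divisions: log_4(268435456) = 14

The recursion tree depth is log_4(268435456) = 14. At each level, the problem size is divided by 4, so it takes 14 divisions to reduce to a base case of size 1. The algorithm makes 4 recursive calls at each level.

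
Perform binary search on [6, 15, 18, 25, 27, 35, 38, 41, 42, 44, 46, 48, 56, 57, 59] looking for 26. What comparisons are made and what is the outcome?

Binary search for 26 in [6, 15, 18, 25, 27, 35, 38, 41, 42, 44, 46, 48, 56, 57, 59]:

lo=0, hi=14, mid=7, arr[mid]=41 -> 41 > 26, search left half
lo=0, hi=6, mid=3, arr[mid]=25 -> 25 < 26, search right half
lo=4, hi=6, mid=5, arr[mid]=35 -> 35 > 26, search left half
lo=4, hi=4, mid=4, arr[mid]=27 -> 27 > 26, search left half
lo=4 > hi=3, target 26 not found

Binary search determines that 26 is not in the array after 4 comparisons. The search space was exhausted without finding the target.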